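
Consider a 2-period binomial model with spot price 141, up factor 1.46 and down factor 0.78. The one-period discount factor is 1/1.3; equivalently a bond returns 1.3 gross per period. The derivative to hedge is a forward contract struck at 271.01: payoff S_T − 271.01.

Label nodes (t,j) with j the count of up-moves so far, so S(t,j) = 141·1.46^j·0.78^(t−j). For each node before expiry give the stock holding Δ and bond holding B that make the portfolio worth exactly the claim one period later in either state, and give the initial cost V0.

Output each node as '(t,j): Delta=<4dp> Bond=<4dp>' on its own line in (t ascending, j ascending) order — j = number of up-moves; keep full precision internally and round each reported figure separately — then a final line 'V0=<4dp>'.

(0,0): Delta=1.0000 Bond=-160.3609
(1,0): Delta=1.0000 Bond=-208.4692
(1,1): Delta=1.0000 Bond=-208.4692
V0=-19.3609

Since d<R<u, set p* = (R−d)/(u−d) = 0.7647; price each node as the discounted p*-expectation of its children.
At expiry t=2: V(2,0)=-185.2256, V(2,1)=-110.4392, V(2,2)=29.5456
Node (1,0) S=109.9800: V=(p*·-110.4392+(1−p*)·-185.2256)/1.3=-98.4892; Δ=(-110.4392−-185.2256)/(160.5708−85.7844)=1.0000; B=V−Δ·S=-208.4692
Node (1,1) S=205.8600: V=(p*·29.5456+(1−p*)·-110.4392)/1.3=-2.6092; Δ=(29.5456−-110.4392)/(300.5556−160.5708)=1.0000; B=V−Δ·S=-208.4692
Node (0,0) S=141.0000: V=(p*·-2.6092+(1−p*)·-98.4892)/1.3=-19.3609; Δ=(-2.6092−-98.4892)/(205.8600−109.9800)=1.0000; B=V−Δ·S=-160.3609
Root portfolio cost Δ·141+B reproduces V0=-19.3609.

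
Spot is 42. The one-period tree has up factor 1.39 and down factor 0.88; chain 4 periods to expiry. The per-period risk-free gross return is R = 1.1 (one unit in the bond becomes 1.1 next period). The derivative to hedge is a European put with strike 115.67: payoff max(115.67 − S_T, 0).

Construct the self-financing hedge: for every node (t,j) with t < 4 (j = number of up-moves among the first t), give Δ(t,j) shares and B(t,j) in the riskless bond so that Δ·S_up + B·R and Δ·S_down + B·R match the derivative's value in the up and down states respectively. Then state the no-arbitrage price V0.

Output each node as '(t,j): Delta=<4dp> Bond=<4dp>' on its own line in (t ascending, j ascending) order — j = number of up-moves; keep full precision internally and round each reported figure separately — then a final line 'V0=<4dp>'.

(0,0): Delta=-0.8842 Bond=75.1145
(1,0): Delta=-1.0000 Bond=86.9046
(1,1): Delta=-0.7876 Bond=76.9859
(2,0): Delta=-1.0000 Bond=95.5950
(2,1): Delta=-1.0000 Bond=95.5950
(2,2): Delta=-0.6104 Bond=70.3023
(3,0): Delta=-1.0000 Bond=105.1545
(3,1): Delta=-1.0000 Bond=105.1545
(3,2): Delta=-1.0000 Bond=105.1545
(3,3): Delta=-0.2853 Bond=40.6582
V0=37.9766

Risk-neutral probability p* = (R−d)/(u−d) = (1.1−0.88)/(1.39−0.88) = 0.4314.
Payoff layer (t=4): V(4,0)=90.4828, V(4,1)=75.8857, V(4,2)=52.8288, V(4,3)=16.4095, V(4,4)=0.0000
  t=3,j=0: stock 28.6218 → up 39.7843 (V=75.8857), down 25.1872 (V=90.4828). Price 76.5327; hedge Δ=-1.0000, bond B=105.1545.
  t=3,j=1: stock 45.2095 → up 62.8412 (V=52.8288), down 39.7843 (V=75.8857). Price 59.9451; hedge Δ=-1.0000, bond B=105.1545.
  t=3,j=2: stock 71.4104 → up 99.2605 (V=16.4095), down 62.8412 (V=52.8288). Price 33.7441; hedge Δ=-1.0000, bond B=105.1545.
  t=3,j=3: stock 112.7960 → up 156.7864 (V=0.0000), down 99.2605 (V=16.4095). Price 8.4826; hedge Δ=-0.2853, bond B=40.6582.
  t=2,j=0: stock 32.5248 → up 45.2095 (V=59.9451), down 28.6218 (V=76.5327). Price 63.0702; hedge Δ=-1.0000, bond B=95.5950.
  t=2,j=1: stock 51.3744 → up 71.4104 (V=33.7441), down 45.2095 (V=59.9451). Price 44.2206; hedge Δ=-1.0000, bond B=95.5950.
  t=2,j=2: stock 81.1482 → up 112.7960 (V=8.4826), down 71.4104 (V=33.7441). Price 20.7700; hedge Δ=-0.6104, bond B=70.3023.
  t=1,j=0: stock 36.9600 → up 51.3744 (V=44.2206), down 32.5248 (V=63.0702). Price 49.9446; hedge Δ=-1.0000, bond B=86.9046.
  t=1,j=1: stock 58.3800 → up 81.1482 (V=20.7700), down 51.3744 (V=44.2206). Price 31.0043; hedge Δ=-0.7876, bond B=76.9859.
  t=0,j=0: stock 42.0000 → up 58.3800 (V=31.0043), down 36.9600 (V=49.9446). Price 37.9766; hedge Δ=-0.8842, bond B=75.1145.
Self-financing check: at every node Δ·S+B equals the discounted successor values.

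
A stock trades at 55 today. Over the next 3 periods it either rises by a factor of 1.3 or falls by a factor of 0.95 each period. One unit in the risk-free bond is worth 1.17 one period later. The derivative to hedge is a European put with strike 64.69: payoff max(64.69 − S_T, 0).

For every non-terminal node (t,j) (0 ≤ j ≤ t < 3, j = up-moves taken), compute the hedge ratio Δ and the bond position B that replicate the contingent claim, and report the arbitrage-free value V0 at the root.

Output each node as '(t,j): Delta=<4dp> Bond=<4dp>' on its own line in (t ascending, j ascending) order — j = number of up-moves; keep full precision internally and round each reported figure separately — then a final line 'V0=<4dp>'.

(0,0): Delta=-0.0938 Bond=5.7469
(1,0): Delta=-0.3063 Bond=17.8276
(1,1): Delta=-0.0020 Bond=0.1625
(2,0): Delta=-1.0000 Bond=55.2906
(2,1): Delta=-0.0068 Bond=0.5119
(2,2): Delta=0.0000 Bond=0.0000
V0=0.5872

Risk-neutral probability p* = (R−d)/(u−d) = (1.17−0.95)/(1.3−0.95) = 0.6286.
Terminal values V(3,·): V(3,0)=17.5344, V(3,1)=0.1612, V(3,2)=0.0000, V(3,3)=0.0000
Node (2,0) S=49.6375: V=(p*·0.1612+(1−p*)·17.5344)/1.17=5.6531; Δ=(0.1612−17.5344)/(64.5288−47.1556)=-1.0000; B=V−Δ·S=55.2906
Node (2,1) S=67.9250: V=(p*·0.0000+(1−p*)·0.1612)/1.17=0.0512; Δ=(0.0000−0.1612)/(88.3025−64.5287)=-0.0068; B=V−Δ·S=0.5119
Node (2,2) S=92.9500: V=(p*·0.0000+(1−p*)·0.0000)/1.17=0.0000; Δ=(0.0000−0.0000)/(120.8350−88.3025)=0.0000; B=V−Δ·S=0.0000
Node (1,0) S=52.2500: V=(p*·0.0512+(1−p*)·5.6531)/1.17=1.8221; Δ=(0.0512−5.6531)/(67.9250−49.6375)=-0.3063; B=V−Δ·S=17.8276
Node (1,1) S=71.5000: V=(p*·0.0000+(1−p*)·0.0512)/1.17=0.0163; Δ=(0.0000−0.0512)/(92.9500−67.9250)=-0.0020; B=V−Δ·S=0.1625
Node (0,0) S=55.0000: V=(p*·0.0163+(1−p*)·1.8221)/1.17=0.5872; Δ=(0.0163−1.8221)/(71.5000−52.2500)=-0.0938; B=V−Δ·S=5.7469
Each (Δ,B) replicates both successor values, so the strategy is self-financing and V0 is arbitrage-free.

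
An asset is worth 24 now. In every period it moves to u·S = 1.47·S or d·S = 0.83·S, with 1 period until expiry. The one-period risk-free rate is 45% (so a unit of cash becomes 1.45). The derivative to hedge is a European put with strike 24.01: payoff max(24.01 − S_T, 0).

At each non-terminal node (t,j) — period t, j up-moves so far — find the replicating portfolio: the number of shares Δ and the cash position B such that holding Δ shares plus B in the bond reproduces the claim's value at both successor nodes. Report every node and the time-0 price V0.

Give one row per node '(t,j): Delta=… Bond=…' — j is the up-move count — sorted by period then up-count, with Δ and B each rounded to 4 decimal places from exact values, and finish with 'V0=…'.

Under the risk-neutral measure, an up-move has probability p* = (R−d)/(u−d) = 0.9688 and values discount at R = 1.45.
Payoff layer (t=1): V(1,0)=4.0900, V(1,1)=0.0000
Node (0,0) S=24.0000: V=(p*·0.0000+(1−p*)·4.0900)/1.45=0.0881; Δ=(0.0000−4.0900)/(35.2800−19.9200)=-0.2663; B=V−Δ·S=6.4788
The time-0 hedge costs 0.0881, which is the no-arbitrage price.

(0,0): Delta=-0.2663 Bond=6.4788
V0=0.0881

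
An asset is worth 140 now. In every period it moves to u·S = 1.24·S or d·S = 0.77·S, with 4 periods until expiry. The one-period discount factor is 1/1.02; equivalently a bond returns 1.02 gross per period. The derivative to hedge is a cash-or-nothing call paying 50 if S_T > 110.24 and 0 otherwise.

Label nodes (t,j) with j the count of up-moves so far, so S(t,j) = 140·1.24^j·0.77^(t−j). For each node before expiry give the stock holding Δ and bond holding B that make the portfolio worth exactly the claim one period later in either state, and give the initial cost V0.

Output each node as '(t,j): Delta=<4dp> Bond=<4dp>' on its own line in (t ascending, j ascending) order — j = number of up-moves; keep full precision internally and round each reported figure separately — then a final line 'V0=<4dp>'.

Since d<R<u, set p* = (R−d)/(u−d) = 0.5319; price each node as the discounted p*-expectation of its children.
Payoff layer (t=4): V(4,0)=0.0000, V(4,1)=0.0000, V(4,2)=50.0000, V(4,3)=50.0000, V(4,4)=50.0000
  t=3,j=0: stock 63.9146 → up 79.2541 (V=0.0000), down 49.2143 (V=0.0000). Price 0.0000; hedge Δ=0.0000, bond B=0.0000.
  t=3,j=1: stock 102.9274 → up 127.6300 (V=50.0000), down 79.2541 (V=0.0000). Price 26.0743; hedge Δ=1.0336, bond B=-80.3087.
  t=3,j=2: stock 165.7533 → up 205.5341 (V=50.0000), down 127.6300 (V=50.0000). Price 49.0196; hedge Δ=0.0000, bond B=49.0196.
  t=3,j=3: stock 266.9274 → up 330.9899 (V=50.0000), down 205.5341 (V=50.0000). Price 49.0196; hedge Δ=0.0000, bond B=49.0196.
  t=2,j=0: stock 83.0060 → up 102.9274 (V=26.0743), down 63.9146 (V=0.0000). Price 13.5973; hedge Δ=0.6684, bond B=-41.8798.
  t=2,j=1: stock 133.6720 → up 165.7533 (V=49.0196), down 102.9274 (V=26.0743). Price 37.5287; hedge Δ=0.3652, bond B=-11.2912.
  t=2,j=2: stock 215.2640 → up 266.9274 (V=49.0196), down 165.7533 (V=49.0196). Price 48.0584; hedge Δ=0.0000, bond B=48.0584.
  t=1,j=0: stock 107.8000 → up 133.6720 (V=37.5287), down 83.0060 (V=13.5973). Price 25.8106; hedge Δ=0.4723, bond B=-25.1071.
  t=1,j=1: stock 173.6000 → up 215.2640 (V=48.0584), down 133.6720 (V=37.5287). Price 42.2839; hedge Δ=0.1291, bond B=19.8801.
  t=0,j=0: stock 140.0000 → up 173.6000 (V=42.2839), down 107.8000 (V=25.8106). Price 33.8951; hedge Δ=0.2504, bond B=-1.1546.
Root portfolio cost Δ·140+B reproduces V0=33.8951.

(0,0): Delta=0.2504 Bond=-1.1546
(1,0): Delta=0.4723 Bond=-25.1071
(1,1): Delta=0.1291 Bond=19.8801
(2,0): Delta=0.6684 Bond=-41.8798
(2,1): Delta=0.3652 Bond=-11.2912
(2,2): Delta=0.0000 Bond=48.0584
(3,0): Delta=0.0000 Bond=0.0000
(3,1): Delta=1.0336 Bond=-80.3087
(3,2): Delta=0.0000 Bond=49.0196
(3,3): Delta=0.0000 Bond=49.0196
V0=33.8951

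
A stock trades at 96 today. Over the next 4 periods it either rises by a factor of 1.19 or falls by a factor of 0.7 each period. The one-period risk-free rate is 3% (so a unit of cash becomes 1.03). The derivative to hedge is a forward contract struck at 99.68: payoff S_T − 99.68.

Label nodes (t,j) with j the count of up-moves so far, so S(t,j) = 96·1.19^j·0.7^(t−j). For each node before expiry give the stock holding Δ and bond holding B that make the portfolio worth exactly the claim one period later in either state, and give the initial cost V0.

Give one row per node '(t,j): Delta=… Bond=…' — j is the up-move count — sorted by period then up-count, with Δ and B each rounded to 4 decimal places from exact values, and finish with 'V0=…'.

(0,0): Delta=1.0000 Bond=-88.5644
(1,0): Delta=1.0000 Bond=-91.2213
(1,1): Delta=1.0000 Bond=-91.2213
(2,0): Delta=1.0000 Bond=-93.9580
(2,1): Delta=1.0000 Bond=-93.9580
(2,2): Delta=1.0000 Bond=-93.9580
(3,0): Delta=1.0000 Bond=-96.7767
(3,1): Delta=1.0000 Bond=-96.7767
(3,2): Delta=1.0000 Bond=-96.7767
(3,3): Delta=1.0000 Bond=-96.7767
V0=7.4356

No-arbitrage ⇒ martingale measure with p* = (R−d)/(u−d) = 0.6735.
Payoff layer (t=4): V(4,0)=-76.6304, V(4,1)=-60.4957, V(4,2)=-33.0667, V(4,3)=13.5627, V(4,4)=92.8326
  t=3,j=0: stock 32.9280 → up 39.1843 (V=-60.4957), down 23.0496 (V=-76.6304). Price -63.8487; hedge Δ=1.0000, bond B=-96.7767.
  t=3,j=1: stock 55.9776 → up 66.6133 (V=-33.0667), down 39.1843 (V=-60.4957). Price -40.7991; hedge Δ=1.0000, bond B=-96.7767.
  t=3,j=2: stock 95.1619 → up 113.2427 (V=13.5627), down 66.6133 (V=-33.0667). Price -1.6148; hedge Δ=1.0000, bond B=-96.7767.
  t=3,j=3: stock 161.7753 → up 192.5126 (V=92.8326), down 113.2427 (V=13.5627). Price 64.9986; hedge Δ=1.0000, bond B=-96.7767.
  t=2,j=0: stock 47.0400 → up 55.9776 (V=-40.7991), down 32.9280 (V=-63.8487). Price -46.9180; hedge Δ=1.0000, bond B=-93.9580.
  t=2,j=1: stock 79.9680 → up 95.1619 (V=-1.6148), down 55.9776 (V=-40.7991). Price -13.9900; hedge Δ=1.0000, bond B=-93.9580.
  t=2,j=2: stock 135.9456 → up 161.7753 (V=64.9986), down 95.1619 (V=-1.6148). Price 41.9876; hedge Δ=1.0000, bond B=-93.9580.
  t=1,j=0: stock 67.2000 → up 79.9680 (V=-13.9900), down 47.0400 (V=-46.9180). Price -24.0213; hedge Δ=1.0000, bond B=-91.2213.
  t=1,j=1: stock 114.2400 → up 135.9456 (V=41.9876), down 79.9680 (V=-13.9900). Price 23.0187; hedge Δ=1.0000, bond B=-91.2213.
  t=0,j=0: stock 96.0000 → up 114.2400 (V=23.0187), down 67.2000 (V=-24.0213). Price 7.4356; hedge Δ=1.0000, bond B=-88.5644.
Each (Δ,B) replicates both successor values, so the strategy is self-financing and V0 is arbitrage-free.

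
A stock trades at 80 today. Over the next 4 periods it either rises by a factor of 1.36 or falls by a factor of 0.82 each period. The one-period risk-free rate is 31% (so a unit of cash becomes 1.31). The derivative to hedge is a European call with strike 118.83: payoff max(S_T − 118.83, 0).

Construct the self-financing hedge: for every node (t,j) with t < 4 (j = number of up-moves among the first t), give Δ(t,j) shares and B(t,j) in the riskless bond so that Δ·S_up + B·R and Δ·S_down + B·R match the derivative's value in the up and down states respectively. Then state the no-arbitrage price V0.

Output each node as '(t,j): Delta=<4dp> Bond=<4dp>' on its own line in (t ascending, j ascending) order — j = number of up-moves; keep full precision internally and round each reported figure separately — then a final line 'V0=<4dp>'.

(0,0): Delta=0.9448 Bond=-35.5939
(1,0): Delta=0.6255 Bond=-25.6863
(1,1): Delta=0.9644 Bond=-48.7649
(2,0): Delta=0.0000 Bond=0.0000
(2,1): Delta=0.6640 Bond=-37.0826
(2,2): Delta=0.9829 Bond=-66.6167
(3,0): Delta=0.0000 Bond=0.0000
(3,1): Delta=0.0000 Bond=0.0000
(3,2): Delta=0.7049 Bond=-53.5352
(3,3): Delta=1.0000 Bond=-90.7099
V0=39.9880

Since d<R<u, set p* = (R−d)/(u−d) = 0.9074; price each node as the discounted p*-expectation of its children.
At expiry t=4: V(4,0)=0.0000, V(4,1)=0.0000, V(4,2)=0.0000, V(4,3)=46.1839, V(4,4)=154.8516
Node (3,0) S=44.1094: V=(p*·0.0000+(1−p*)·0.0000)/1.31=0.0000; Δ=(0.0000−0.0000)/(59.9888−36.1697)=0.0000; B=V−Δ·S=0.0000
Node (3,1) S=73.1571: V=(p*·0.0000+(1−p*)·0.0000)/1.31=0.0000; Δ=(0.0000−0.0000)/(99.4937−59.9888)=0.0000; B=V−Δ·S=0.0000
Node (3,2) S=121.3338: V=(p*·46.1839+(1−p*)·0.0000)/1.31=31.9906; Δ=(46.1839−0.0000)/(165.0139−99.4937)=0.7049; B=V−Δ·S=-53.5352
Node (3,3) S=201.2365: V=(p*·154.8516+(1−p*)·46.1839)/1.31=110.5266; Δ=(154.8516−46.1839)/(273.6816−165.0139)=1.0000; B=V−Δ·S=-90.7099
Node (2,0) S=53.7920: V=(p*·0.0000+(1−p*)·0.0000)/1.31=0.0000; Δ=(0.0000−0.0000)/(73.1571−44.1094)=0.0000; B=V−Δ·S=0.0000
Node (2,1) S=89.2160: V=(p*·31.9906+(1−p*)·0.0000)/1.31=22.1591; Δ=(31.9906−0.0000)/(121.3338−73.1571)=0.6640; B=V−Δ·S=-37.0826
Node (2,2) S=147.9680: V=(p*·110.5266+(1−p*)·31.9906)/1.31=78.8204; Δ=(110.5266−31.9906)/(201.2365−121.3338)=0.9829; B=V−Δ·S=-66.6167
Node (1,0) S=65.6000: V=(p*·22.1591+(1−p*)·0.0000)/1.31=15.3491; Δ=(22.1591−0.0000)/(89.2160−53.7920)=0.6255; B=V−Δ·S=-25.6863
Node (1,1) S=108.8000: V=(p*·78.8204+(1−p*)·22.1591)/1.31=56.1633; Δ=(78.8204−22.1591)/(147.9680−89.2160)=0.9644; B=V−Δ·S=-48.7649
Node (0,0) S=80.0000: V=(p*·56.1633+(1−p*)·15.3491)/1.31=39.9880; Δ=(56.1633−15.3491)/(108.8000−65.6000)=0.9448; B=V−Δ·S=-35.5939
The time-0 hedge costs 39.9880, which is the no-arbitrage price.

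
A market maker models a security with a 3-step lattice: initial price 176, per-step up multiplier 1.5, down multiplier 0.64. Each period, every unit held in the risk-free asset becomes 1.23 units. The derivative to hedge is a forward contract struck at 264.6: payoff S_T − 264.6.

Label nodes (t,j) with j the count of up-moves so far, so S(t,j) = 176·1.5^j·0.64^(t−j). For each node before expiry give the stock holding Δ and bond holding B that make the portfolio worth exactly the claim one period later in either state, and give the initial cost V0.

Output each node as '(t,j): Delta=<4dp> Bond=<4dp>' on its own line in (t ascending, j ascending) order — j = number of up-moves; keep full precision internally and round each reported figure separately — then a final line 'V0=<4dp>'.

No-arbitrage ⇒ martingale measure with p* = (R−d)/(u−d) = 0.6860.
Payoff layer (t=3): V(3,0)=-218.4627, V(3,1)=-156.4656, V(3,2)=-11.1600, V(3,3)=329.4000
  t=2,j=0: stock 72.0896 → up 108.1344 (V=-156.4656), down 46.1373 (V=-218.4627). Price -143.0324; hedge Δ=1.0000, bond B=-215.1220.
  t=2,j=1: stock 168.9600 → up 253.4400 (V=-11.1600), down 108.1344 (V=-156.4656). Price -46.1620; hedge Δ=1.0000, bond B=-215.1220.
  t=2,j=2: stock 396.0000 → up 594.0000 (V=329.4000), down 253.4400 (V=-11.1600). Price 180.8780; hedge Δ=1.0000, bond B=-215.1220.
  t=1,j=0: stock 112.6400 → up 168.9600 (V=-46.1620), down 72.0896 (V=-143.0324). Price -62.2559; hedge Δ=1.0000, bond B=-174.8959.
  t=1,j=1: stock 264.0000 → up 396.0000 (V=180.8780), down 168.9600 (V=-46.1620). Price 89.1041; hedge Δ=1.0000, bond B=-174.8959.
  t=0,j=0: stock 176.0000 → up 264.0000 (V=89.1041), down 112.6400 (V=-62.2559). Price 33.8082; hedge Δ=1.0000, bond B=-142.1918.
Check: Δ(0,0)·S0 + B(0,0) = 33.8082 = V0.

(0,0): Delta=1.0000 Bond=-142.1918
(1,0): Delta=1.0000 Bond=-174.8959
(1,1): Delta=1.0000 Bond=-174.8959
(2,0): Delta=1.0000 Bond=-215.1220
(2,1): Delta=1.0000 Bond=-215.1220
(2,2): Delta=1.0000 Bond=-215.1220
V0=33.8082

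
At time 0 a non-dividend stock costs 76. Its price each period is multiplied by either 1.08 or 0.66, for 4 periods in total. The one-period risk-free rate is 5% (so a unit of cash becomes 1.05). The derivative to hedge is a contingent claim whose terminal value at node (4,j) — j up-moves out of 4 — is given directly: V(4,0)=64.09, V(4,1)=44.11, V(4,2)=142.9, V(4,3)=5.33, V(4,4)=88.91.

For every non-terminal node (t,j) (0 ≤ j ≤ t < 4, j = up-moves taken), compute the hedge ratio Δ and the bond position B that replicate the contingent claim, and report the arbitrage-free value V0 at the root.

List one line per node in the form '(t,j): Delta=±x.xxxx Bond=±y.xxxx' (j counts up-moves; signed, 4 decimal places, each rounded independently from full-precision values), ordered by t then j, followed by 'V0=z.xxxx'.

(0,0): Delta=1.1609 Bond=-29.6905
(1,0): Delta=-4.5472 Bond=255.1443
(1,1): Delta=1.4292 Bond=-53.1996
(2,0): Delta=6.1856 Bond=-87.4131
(2,1): Delta=-5.0517 Bond=295.2334
(2,2): Delta=1.7339 Bond=-82.8668
(3,0): Delta=-2.1772 Bond=90.9401
(3,1): Delta=6.5787 Bond=-105.8395
(3,2): Delta=-5.5985 Bond=341.9823
(3,3): Delta=2.0786 Bond=-120.0095
V0=58.5387

The replicating-portfolio and risk-neutral prices coincide; use p* = (1.05−0.66)/(1.08−0.66) = 0.9286 for the latter.
At expiry t=4: V(4,0)=64.0900, V(4,1)=44.1100, V(4,2)=142.9000, V(4,3)=5.3300, V(4,4)=88.9100
(3,0): S=21.8497. Δ = (V_up−V_dn)/(S_up−S_dn) = (44.1100−64.0900)/(23.5977−14.4208) = -2.1772. V = [p*·44.1100 + (1−p*)·64.0900]/1.05 = 43.3687. B = V − Δ·S = 90.9401.
(3,1): S=35.7540. Δ = (V_up−V_dn)/(S_up−S_dn) = (142.9000−44.1100)/(38.6144−23.5977) = 6.5787. V = [p*·142.9000 + (1−p*)·44.1100]/1.05 = 129.3748. B = V − Δ·S = -105.8395.
(3,2): S=58.5066. Δ = (V_up−V_dn)/(S_up−S_dn) = (5.3300−142.9000)/(63.1872−38.6144) = -5.5985. V = [p*·5.3300 + (1−p*)·142.9000]/1.05 = 14.4347. B = V − Δ·S = 341.9823.
(3,3): S=95.7381. Δ = (V_up−V_dn)/(S_up−S_dn) = (88.9100−5.3300)/(103.3972−63.1872) = 2.0786. V = [p*·88.9100 + (1−p*)·5.3300]/1.05 = 78.9905. B = V − Δ·S = -120.0095.
(2,0): S=33.1056. Δ = (V_up−V_dn)/(S_up−S_dn) = (129.3748−43.3687)/(35.7540−21.8497) = 6.1856. V = [p*·129.3748 + (1−p*)·43.3687]/1.05 = 117.3634. B = V − Δ·S = -87.4131.
(2,1): S=54.1728. Δ = (V_up−V_dn)/(S_up−S_dn) = (14.4347−129.3748)/(58.5066−35.7540) = -5.0517. V = [p*·14.4347 + (1−p*)·129.3748]/1.05 = 21.5664. B = V − Δ·S = 295.2334.
(2,2): S=88.6464. Δ = (V_up−V_dn)/(S_up−S_dn) = (78.9905−14.4347)/(95.7381−58.5066) = 1.7339. V = [p*·78.9905 + (1−p*)·14.4347]/1.05 = 70.8375. B = V − Δ·S = -82.8668.
(1,0): S=50.1600. Δ = (V_up−V_dn)/(S_up−S_dn) = (21.5664−117.3634)/(54.1728−33.1056) = -4.5472. V = [p*·21.5664 + (1−p*)·117.3634]/1.05 = 27.0562. B = V − Δ·S = 255.1443.
(1,1): S=82.0800. Δ = (V_up−V_dn)/(S_up−S_dn) = (70.8375−21.5664)/(88.6464−54.1728) = 1.4292. V = [p*·70.8375 + (1−p*)·21.5664]/1.05 = 64.1125. B = V − Δ·S = -53.1996.
(0,0): S=76.0000. Δ = (V_up−V_dn)/(S_up−S_dn) = (64.1125−27.0562)/(82.0800−50.1600) = 1.1609. V = [p*·64.1125 + (1−p*)·27.0562]/1.05 = 58.5387. B = V − Δ·S = -29.6905.
Check: Δ(0,0)·S0 + B(0,0) = 58.5387 = V0.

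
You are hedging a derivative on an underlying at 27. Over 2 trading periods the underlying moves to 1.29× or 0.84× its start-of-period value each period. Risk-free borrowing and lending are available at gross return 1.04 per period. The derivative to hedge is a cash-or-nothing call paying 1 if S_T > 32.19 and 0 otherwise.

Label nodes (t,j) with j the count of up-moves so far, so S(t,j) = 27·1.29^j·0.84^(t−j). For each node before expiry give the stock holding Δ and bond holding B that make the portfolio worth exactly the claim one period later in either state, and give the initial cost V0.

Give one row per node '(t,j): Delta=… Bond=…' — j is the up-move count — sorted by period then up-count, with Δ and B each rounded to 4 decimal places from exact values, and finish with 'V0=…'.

Risk-neutral probability p* = (R−d)/(u−d) = (1.04−0.84)/(1.29−0.84) = 0.4444.
Terminal values V(2,·): V(2,0)=0.0000, V(2,1)=0.0000, V(2,2)=1.0000
Node (1,0) S=22.6800: V=(p*·0.0000+(1−p*)·0.0000)/1.04=0.0000; Δ=(0.0000−0.0000)/(29.2572−19.0512)=0.0000; B=V−Δ·S=0.0000
Node (1,1) S=34.8300: V=(p*·1.0000+(1−p*)·0.0000)/1.04=0.4274; Δ=(1.0000−0.0000)/(44.9307−29.2572)=0.0638; B=V−Δ·S=-1.7949
Node (0,0) S=27.0000: V=(p*·0.4274+(1−p*)·0.0000)/1.04=0.1826; Δ=(0.4274−0.0000)/(34.8300−22.6800)=0.0352; B=V−Δ·S=-0.7670
Check: Δ(0,0)·S0 + B(0,0) = 0.1826 = V0.

(0,0): Delta=0.0352 Bond=-0.7670
(1,0): Delta=0.0000 Bond=0.0000
(1,1): Delta=0.0638 Bond=-1.7949
V0=0.1826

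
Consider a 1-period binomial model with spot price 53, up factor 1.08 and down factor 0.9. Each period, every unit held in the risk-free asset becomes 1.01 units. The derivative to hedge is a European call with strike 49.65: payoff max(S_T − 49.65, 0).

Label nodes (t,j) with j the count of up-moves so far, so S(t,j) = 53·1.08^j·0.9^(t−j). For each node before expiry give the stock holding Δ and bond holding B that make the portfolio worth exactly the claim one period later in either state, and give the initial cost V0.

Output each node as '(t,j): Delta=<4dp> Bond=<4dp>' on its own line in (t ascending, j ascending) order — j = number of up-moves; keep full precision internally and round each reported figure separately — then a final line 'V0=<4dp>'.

The replicating-portfolio and risk-neutral prices coincide; use p* = (1.01−0.9)/(1.08−0.9) = 0.6111 for the latter.
Terminal payoffs: V(1,0)=0.0000, V(1,1)=7.5900
Node (0,0) S=53.0000: V=(p*·7.5900+(1−p*)·0.0000)/1.01=4.5924; Δ=(7.5900−0.0000)/(57.2400−47.7000)=0.7956; B=V−Δ·S=-37.5743
Check: Δ(0,0)·S0 + B(0,0) = 4.5924 = V0.

(0,0): Delta=0.7956 Bond=-37.5743
V0=4.5924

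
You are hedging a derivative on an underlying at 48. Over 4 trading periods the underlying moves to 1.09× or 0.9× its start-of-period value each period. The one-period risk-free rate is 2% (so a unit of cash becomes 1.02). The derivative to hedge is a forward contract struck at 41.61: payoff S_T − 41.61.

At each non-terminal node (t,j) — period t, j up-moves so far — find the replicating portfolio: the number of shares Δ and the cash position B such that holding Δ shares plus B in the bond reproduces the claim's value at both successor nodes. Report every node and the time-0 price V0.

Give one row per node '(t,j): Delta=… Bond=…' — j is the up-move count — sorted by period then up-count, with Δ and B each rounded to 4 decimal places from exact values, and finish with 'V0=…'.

Since d<R<u, set p* = (R−d)/(u−d) = 0.6316; price each node as the discounted p*-expectation of its children.
Terminal values V(4,·): V(4,0)=-10.1172, V(4,1)=-3.4687, V(4,2)=4.5833, V(4,3)=14.3353, V(4,4)=26.1459
(3,0): S=34.9920. Δ = (V_up−V_dn)/(S_up−S_dn) = (-3.4687−-10.1172)/(38.1413−31.4928) = 1.0000. V = [p*·-3.4687 + (1−p*)·-10.1172]/1.02 = -5.8021. B = V − Δ·S = -40.7941.
(3,1): S=42.3792. Δ = (V_up−V_dn)/(S_up−S_dn) = (4.5833−-3.4687)/(46.1933−38.1413) = 1.0000. V = [p*·4.5833 + (1−p*)·-3.4687]/1.02 = 1.5851. B = V − Δ·S = -40.7941.
(3,2): S=51.3259. Δ = (V_up−V_dn)/(S_up−S_dn) = (14.3353−4.5833)/(55.9453−46.1933) = 1.0000. V = [p*·14.3353 + (1−p*)·4.5833]/1.02 = 10.5318. B = V − Δ·S = -40.7941.
(3,3): S=62.1614. Δ = (V_up−V_dn)/(S_up−S_dn) = (26.1459−14.3353)/(67.7559−55.9453) = 1.0000. V = [p*·26.1459 + (1−p*)·14.3353]/1.02 = 21.3673. B = V − Δ·S = -40.7941.
(2,0): S=38.8800. Δ = (V_up−V_dn)/(S_up−S_dn) = (1.5851−-5.8021)/(42.3792−34.9920) = 1.0000. V = [p*·1.5851 + (1−p*)·-5.8021]/1.02 = -1.1142. B = V − Δ·S = -39.9942.
(2,1): S=47.0880. Δ = (V_up−V_dn)/(S_up−S_dn) = (10.5318−1.5851)/(51.3259−42.3792) = 1.0000. V = [p*·10.5318 + (1−p*)·1.5851]/1.02 = 7.0938. B = V − Δ·S = -39.9942.
(2,2): S=57.0288. Δ = (V_up−V_dn)/(S_up−S_dn) = (21.3673−10.5318)/(62.1614−51.3259) = 1.0000. V = [p*·21.3673 + (1−p*)·10.5318]/1.02 = 17.0346. B = V − Δ·S = -39.9942.
(1,0): S=43.2000. Δ = (V_up−V_dn)/(S_up−S_dn) = (7.0938−-1.1142)/(47.0880−38.8800) = 1.0000. V = [p*·7.0938 + (1−p*)·-1.1142]/1.02 = 3.9900. B = V − Δ·S = -39.2100.
(1,1): S=52.3200. Δ = (V_up−V_dn)/(S_up−S_dn) = (17.0346−7.0938)/(57.0288−47.0880) = 1.0000. V = [p*·17.0346 + (1−p*)·7.0938]/1.02 = 13.1100. B = V − Δ·S = -39.2100.
(0,0): S=48.0000. Δ = (V_up−V_dn)/(S_up−S_dn) = (13.1100−3.9900)/(52.3200−43.2000) = 1.0000. V = [p*·13.1100 + (1−p*)·3.9900]/1.02 = 9.5588. B = V − Δ·S = -38.4412.
Check: Δ(0,0)·S0 + B(0,0) = 9.5588 = V0.

(0,0): Delta=1.0000 Bond=-38.4412
(1,0): Delta=1.0000 Bond=-39.2100
(1,1): Delta=1.0000 Bond=-39.2100
(2,0): Delta=1.0000 Bond=-39.9942
(2,1): Delta=1.0000 Bond=-39.9942
(2,2): Delta=1.0000 Bond=-39.9942
(3,0): Delta=1.0000 Bond=-40.7941
(3,1): Delta=1.0000 Bond=-40.7941
(3,2): Delta=1.0000 Bond=-40.7941
(3,3): Delta=1.0000 Bond=-40.7941
V0=9.5588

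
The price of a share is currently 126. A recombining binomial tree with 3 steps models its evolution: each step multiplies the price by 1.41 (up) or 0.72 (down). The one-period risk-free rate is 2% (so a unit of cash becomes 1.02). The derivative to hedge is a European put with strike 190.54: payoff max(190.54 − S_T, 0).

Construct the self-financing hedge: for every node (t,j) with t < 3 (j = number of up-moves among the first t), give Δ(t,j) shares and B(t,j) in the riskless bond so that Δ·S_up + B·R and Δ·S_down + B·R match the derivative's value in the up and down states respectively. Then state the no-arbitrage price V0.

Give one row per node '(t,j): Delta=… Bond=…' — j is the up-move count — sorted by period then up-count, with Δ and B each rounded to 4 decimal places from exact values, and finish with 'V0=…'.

(0,0): Delta=-0.6600 Bond=149.3141
(1,0): Delta=-1.0000 Bond=183.1411
(1,1): Delta=-0.4344 Bond=112.2076
(2,0): Delta=-1.0000 Bond=186.8039
(2,1): Delta=-1.0000 Bond=186.8039
(2,2): Delta=-0.0589 Bond=20.3938
V0=66.1484

Risk-neutral probability p* = (R−d)/(u−d) = (1.02−0.72)/(1.41−0.72) = 0.4348.
At expiry t=3: V(3,0)=143.5108, V(3,1)=98.4411, V(3,2)=10.1796, V(3,3)=0.0000
(2,0): S=65.3184. Δ = (V_up−V_dn)/(S_up−S_dn) = (98.4411−143.5108)/(92.0989−47.0292) = -1.0000. V = [p*·98.4411 + (1−p*)·143.5108]/1.02 = 121.4855. B = V − Δ·S = 186.8039.
(2,1): S=127.9152. Δ = (V_up−V_dn)/(S_up−S_dn) = (10.1796−98.4411)/(180.3604−92.0989) = -1.0000. V = [p*·10.1796 + (1−p*)·98.4411]/1.02 = 58.8887. B = V − Δ·S = 186.8039.
(2,2): S=250.5006. Δ = (V_up−V_dn)/(S_up−S_dn) = (0.0000−10.1796)/(353.2058−180.3604) = -0.0589. V = [p*·0.0000 + (1−p*)·10.1796]/1.02 = 5.6409. B = V − Δ·S = 20.3938.
(1,0): S=90.7200. Δ = (V_up−V_dn)/(S_up−S_dn) = (58.8887−121.4855)/(127.9152−65.3184) = -1.0000. V = [p*·58.8887 + (1−p*)·121.4855]/1.02 = 92.4211. B = V − Δ·S = 183.1411.
(1,1): S=177.6600. Δ = (V_up−V_dn)/(S_up−S_dn) = (5.6409−58.8887)/(250.5006−127.9152) = -0.4344. V = [p*·5.6409 + (1−p*)·58.8887]/1.02 = 35.0367. B = V − Δ·S = 112.2076.
(0,0): S=126.0000. Δ = (V_up−V_dn)/(S_up−S_dn) = (35.0367−92.4211)/(177.6600−90.7200) = -0.6600. V = [p*·35.0367 + (1−p*)·92.4211]/1.02 = 66.1484. B = V − Δ·S = 149.3141.
Check: Δ(0,0)·S0 + B(0,0) = 66.1484 = V0.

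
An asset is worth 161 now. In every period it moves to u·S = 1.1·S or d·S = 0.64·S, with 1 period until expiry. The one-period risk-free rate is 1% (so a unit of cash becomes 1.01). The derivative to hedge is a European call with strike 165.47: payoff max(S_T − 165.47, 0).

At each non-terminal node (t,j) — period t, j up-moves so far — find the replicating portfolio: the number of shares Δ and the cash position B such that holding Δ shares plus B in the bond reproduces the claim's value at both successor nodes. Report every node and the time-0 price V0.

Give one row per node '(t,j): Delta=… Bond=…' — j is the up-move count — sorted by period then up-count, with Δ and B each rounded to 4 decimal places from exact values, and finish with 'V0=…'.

The replicating-portfolio and risk-neutral prices coincide; use p* = (1.01−0.64)/(1.1−0.64) = 0.8043 for the latter.
At expiry t=1: V(1,0)=0.0000, V(1,1)=11.6300
  t=0,j=0: stock 161.0000 → up 177.1000 (V=11.6300), down 103.0400 (V=0.0000). Price 9.2619; hedge Δ=0.1570, bond B=-16.0207.
Each (Δ,B) replicates both successor values, so the strategy is self-financing and V0 is arbitrage-free.

(0,0): Delta=0.1570 Bond=-16.0207
V0=9.2619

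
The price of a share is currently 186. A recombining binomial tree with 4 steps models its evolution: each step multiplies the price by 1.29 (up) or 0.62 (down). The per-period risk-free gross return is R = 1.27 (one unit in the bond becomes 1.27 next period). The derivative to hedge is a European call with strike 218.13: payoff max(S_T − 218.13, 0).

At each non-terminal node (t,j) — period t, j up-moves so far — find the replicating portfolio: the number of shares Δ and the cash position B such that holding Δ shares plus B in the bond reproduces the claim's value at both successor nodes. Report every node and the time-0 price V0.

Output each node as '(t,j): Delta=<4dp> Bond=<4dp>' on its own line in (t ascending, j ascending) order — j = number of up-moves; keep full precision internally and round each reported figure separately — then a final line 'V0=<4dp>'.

Risk-neutral probability p* = (R−d)/(u−d) = (1.27−0.62)/(1.29−0.62) = 0.9701.
Payoff layer (t=4): V(4,0)=0.0000, V(4,1)=0.0000, V(4,2)=0.0000, V(4,3)=29.4262, V(4,4)=296.9466
  t=3,j=0: stock 44.3290 → up 57.1844 (V=0.0000), down 27.4840 (V=0.0000). Price 0.0000; hedge Δ=0.0000, bond B=0.0000.
  t=3,j=1: stock 92.2329 → up 118.9805 (V=0.0000), down 57.1844 (V=0.0000). Price 0.0000; hedge Δ=0.0000, bond B=0.0000.
  t=3,j=2: stock 191.9040 → up 247.5562 (V=29.4262), down 118.9805 (V=0.0000). Price 22.4786; hedge Δ=0.2289, bond B=-21.4411.
  t=3,j=3: stock 399.2842 → up 515.0766 (V=296.9466), down 247.5562 (V=29.4262). Price 227.5282; hedge Δ=1.0000, bond B=-171.7559.
  t=2,j=0: stock 71.4984 → up 92.2329 (V=0.0000), down 44.3290 (V=0.0000). Price 0.0000; hedge Δ=0.0000, bond B=0.0000.
  t=2,j=1: stock 148.7628 → up 191.9040 (V=22.4786), down 92.2329 (V=0.0000). Price 17.1713; hedge Δ=0.2255, bond B=-16.3788.
  t=2,j=2: stock 309.5226 → up 399.2842 (V=227.5282), down 191.9040 (V=22.4786). Price 174.3365; hedge Δ=0.9888, bond B=-131.7078.
  t=1,j=0: stock 115.3200 → up 148.7628 (V=17.1713), down 71.4984 (V=0.0000). Price 13.1171; hedge Δ=0.2222, bond B=-12.5117.
  t=1,j=1: stock 239.9400 → up 309.5226 (V=174.3365), down 148.7628 (V=17.1713). Price 133.5787; hedge Δ=0.9776, bond B=-100.9962.
  t=0,j=0: stock 186.0000 → up 239.9400 (V=133.5787), down 115.3200 (V=13.1171). Price 102.3487; hedge Δ=0.9666, bond B=-77.4448.
Check: Δ(0,0)·S0 + B(0,0) = 102.3487 = V0.

(0,0): Delta=0.9666 Bond=-77.4448
(1,0): Delta=0.2222 Bond=-12.5117
(1,1): Delta=0.9776 Bond=-100.9962
(2,0): Delta=0.0000 Bond=0.0000
(2,1): Delta=0.2255 Bond=-16.3788
(2,2): Delta=0.9888 Bond=-131.7078
(3,0): Delta=0.0000 Bond=0.0000
(3,1): Delta=0.0000 Bond=0.0000
(3,2): Delta=0.2289 Bond=-21.4411
(3,3): Delta=1.0000 Bond=-171.7559
V0=102.3487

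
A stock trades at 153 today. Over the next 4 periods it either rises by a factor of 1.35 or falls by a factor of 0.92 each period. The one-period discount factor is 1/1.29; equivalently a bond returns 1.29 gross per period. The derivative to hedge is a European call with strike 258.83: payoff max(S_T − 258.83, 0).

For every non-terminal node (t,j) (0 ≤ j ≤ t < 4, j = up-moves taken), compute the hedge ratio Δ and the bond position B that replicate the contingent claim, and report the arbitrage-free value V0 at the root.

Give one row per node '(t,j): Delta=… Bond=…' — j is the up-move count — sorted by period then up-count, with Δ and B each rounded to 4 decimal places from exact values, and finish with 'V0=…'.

(0,0): Delta=0.9222 Bond=-80.4972
(1,0): Delta=0.6431 Bond=-64.5635
(1,1): Delta=0.9530 Bond=-110.2108
(2,0): Delta=0.0000 Bond=0.0000
(2,1): Delta=0.7142 Bond=-96.7929
(2,2): Delta=0.9794 Bond=-149.5308
(3,0): Delta=0.0000 Bond=0.0000
(3,1): Delta=0.0000 Bond=0.0000
(3,2): Delta=0.7931 Bond=-145.1109
(3,3): Delta=1.0000 Bond=-200.6434
V0=60.5975

No-arbitrage ⇒ martingale measure with p* = (R−d)/(u−d) = 0.8605.
Terminal payoffs: V(4,0)=0.0000, V(4,1)=0.0000, V(4,2)=0.0000, V(4,3)=87.4924, V(4,4)=249.3605
(3,0): S=119.1393. Δ = (V_up−V_dn)/(S_up−S_dn) = (0.0000−0.0000)/(160.8380−109.6081) = 0.0000. V = [p*·0.0000 + (1−p*)·0.0000]/1.29 = 0.0000. B = V − Δ·S = 0.0000.
(3,1): S=174.8239. Δ = (V_up−V_dn)/(S_up−S_dn) = (0.0000−0.0000)/(236.0123−160.8380) = 0.0000. V = [p*·0.0000 + (1−p*)·0.0000]/1.29 = 0.0000. B = V − Δ·S = 0.0000.
(3,2): S=256.5351. Δ = (V_up−V_dn)/(S_up−S_dn) = (87.4924−0.0000)/(346.3224−236.0123) = 0.7931. V = [p*·87.4924 + (1−p*)·0.0000]/1.29 = 58.3598. B = V − Δ·S = -145.1109.
(3,3): S=376.4374. Δ = (V_up−V_dn)/(S_up−S_dn) = (249.3605−87.4924)/(508.1905−346.3224) = 1.0000. V = [p*·249.3605 + (1−p*)·87.4924]/1.29 = 175.7940. B = V − Δ·S = -200.6434.
(2,0): S=129.4992. Δ = (V_up−V_dn)/(S_up−S_dn) = (0.0000−0.0000)/(174.8239−119.1393) = 0.0000. V = [p*·0.0000 + (1−p*)·0.0000]/1.29 = 0.0000. B = V − Δ·S = 0.0000.
(2,1): S=190.0260. Δ = (V_up−V_dn)/(S_up−S_dn) = (58.3598−0.0000)/(256.5351−174.8239) = 0.7142. V = [p*·58.3598 + (1−p*)·0.0000]/1.29 = 38.9276. B = V − Δ·S = -96.7929.
(2,2): S=278.8425. Δ = (V_up−V_dn)/(S_up−S_dn) = (175.7940−58.3598)/(376.4374−256.5351) = 0.9794. V = [p*·175.7940 + (1−p*)·58.3598]/1.29 = 123.5719. B = V − Δ·S = -149.5308.
(1,0): S=140.7600. Δ = (V_up−V_dn)/(S_up−S_dn) = (38.9276−0.0000)/(190.0260−129.4992) = 0.6431. V = [p*·38.9276 + (1−p*)·0.0000]/1.29 = 25.9658. B = V − Δ·S = -64.5635.
(1,1): S=206.5500. Δ = (V_up−V_dn)/(S_up−S_dn) = (123.5719−38.9276)/(278.8425−190.0260) = 0.9530. V = [p*·123.5719 + (1−p*)·38.9276]/1.29 = 86.6365. B = V − Δ·S = -110.2108.
(0,0): S=153.0000. Δ = (V_up−V_dn)/(S_up−S_dn) = (86.6365−25.9658)/(206.5500−140.7600) = 0.9222. V = [p*·86.6365 + (1−p*)·25.9658]/1.29 = 60.5975. B = V − Δ·S = -80.4972.
Root portfolio cost Δ·153+B reproduces V0=60.5975.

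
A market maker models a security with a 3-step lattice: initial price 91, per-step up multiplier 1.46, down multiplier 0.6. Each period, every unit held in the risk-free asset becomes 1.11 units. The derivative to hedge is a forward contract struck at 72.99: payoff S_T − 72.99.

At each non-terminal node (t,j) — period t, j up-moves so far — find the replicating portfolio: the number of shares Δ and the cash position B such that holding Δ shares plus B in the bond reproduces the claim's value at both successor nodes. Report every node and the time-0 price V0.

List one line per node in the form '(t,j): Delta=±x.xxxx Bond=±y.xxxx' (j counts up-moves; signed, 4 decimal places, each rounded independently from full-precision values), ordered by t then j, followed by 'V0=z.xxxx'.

Risk-neutral probability p* = (R−d)/(u−d) = (1.11−0.6)/(1.46−0.6) = 0.5930.
Terminal values V(3,·): V(3,0)=-53.3340, V(3,1)=-25.1604, V(3,2)=43.3954, V(3,3)=210.2144
  t=2,j=0: stock 32.7600 → up 47.8296 (V=-25.1604), down 19.6560 (V=-53.3340). Price -32.9968; hedge Δ=1.0000, bond B=-65.7568.
  t=2,j=1: stock 79.7160 → up 116.3854 (V=43.3954), down 47.8296 (V=-25.1604). Price 13.9592; hedge Δ=1.0000, bond B=-65.7568.
  t=2,j=2: stock 193.9756 → up 283.2044 (V=210.2144), down 116.3854 (V=43.3954). Price 128.2188; hedge Δ=1.0000, bond B=-65.7568.
  t=1,j=0: stock 54.6000 → up 79.7160 (V=13.9592), down 32.7600 (V=-32.9968). Price -4.6403; hedge Δ=1.0000, bond B=-59.2403.
  t=1,j=1: stock 132.8600 → up 193.9756 (V=128.2188), down 79.7160 (V=13.9592). Price 73.6197; hedge Δ=1.0000, bond B=-59.2403.
  t=0,j=0: stock 91.0000 → up 132.8600 (V=73.6197), down 54.6000 (V=-4.6403). Price 37.6303; hedge Δ=1.0000, bond B=-53.3697.
The time-0 hedge costs 37.6303, which is the no-arbitrage price.

(0,0): Delta=1.0000 Bond=-53.3697
(1,0): Delta=1.0000 Bond=-59.2403
(1,1): Delta=1.0000 Bond=-59.2403
(2,0): Delta=1.0000 Bond=-65.7568
(2,1): Delta=1.0000 Bond=-65.7568
(2,2): Delta=1.0000 Bond=-65.7568
V0=37.6303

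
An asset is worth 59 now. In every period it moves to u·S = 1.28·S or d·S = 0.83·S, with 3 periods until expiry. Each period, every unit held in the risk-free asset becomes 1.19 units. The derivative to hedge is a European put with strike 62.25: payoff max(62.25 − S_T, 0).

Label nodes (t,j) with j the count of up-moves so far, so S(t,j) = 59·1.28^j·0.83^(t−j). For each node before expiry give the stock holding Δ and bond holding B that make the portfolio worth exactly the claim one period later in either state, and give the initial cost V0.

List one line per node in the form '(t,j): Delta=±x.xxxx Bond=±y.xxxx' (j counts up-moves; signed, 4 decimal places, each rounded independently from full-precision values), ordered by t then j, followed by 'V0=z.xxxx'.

(0,0): Delta=-0.1065 Bond=7.0001
(1,0): Delta=-0.4514 Bond=25.2213
(1,1): Delta=-0.0506 Bond=4.1074
(2,0): Delta=-1.0000 Bond=52.3109
(2,1): Delta=-0.3625 Bond=24.4390
(2,2): Delta=0.0000 Bond=0.0000
V0=0.7178

Risk-neutral probability p* = (R−d)/(u−d) = (1.19−0.83)/(1.28−0.83) = 0.8000.
Terminal values V(3,·): V(3,0)=28.5146, V(3,1)=10.2243, V(3,2)=0.0000, V(3,3)=0.0000
  t=2,j=0: stock 40.6451 → up 52.0257 (V=10.2243), down 33.7354 (V=28.5146). Price 11.6658; hedge Δ=-1.0000, bond B=52.3109.
  t=2,j=1: stock 62.6816 → up 80.2324 (V=0.0000), down 52.0257 (V=10.2243). Price 1.7184; hedge Δ=-0.3625, bond B=24.4390.
  t=2,j=2: stock 96.6656 → up 123.7320 (V=0.0000), down 80.2324 (V=0.0000). Price 0.0000; hedge Δ=0.0000, bond B=0.0000.
  t=1,j=0: stock 48.9700 → up 62.6816 (V=1.7184), down 40.6451 (V=11.6658). Price 3.1158; hedge Δ=-0.4514, bond B=25.2213.
  t=1,j=1: stock 75.5200 → up 96.6656 (V=0.0000), down 62.6816 (V=1.7184). Price 0.2888; hedge Δ=-0.0506, bond B=4.1074.
  t=0,j=0: stock 59.0000 → up 75.5200 (V=0.2888), down 48.9700 (V=3.1158). Price 0.7178; hedge Δ=-0.1065, bond B=7.0001.
Each (Δ,B) replicates both successor values, so the strategy is self-financing and V0 is arbitrage-free.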